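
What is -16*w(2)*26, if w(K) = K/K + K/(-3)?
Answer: -416/3 ≈ -138.67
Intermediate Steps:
w(K) = 1 - K/3 (w(K) = 1 + K*(-⅓) = 1 - K/3)
-16*w(2)*26 = -16*(1 - ⅓*2)*26 = -16*(1 - ⅔)*26 = -16*⅓*26 = -16/3*26 = -416/3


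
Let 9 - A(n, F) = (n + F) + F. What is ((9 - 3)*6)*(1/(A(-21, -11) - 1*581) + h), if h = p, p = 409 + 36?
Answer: 8474544/529 ≈ 16020.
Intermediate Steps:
p = 445
h = 445
A(n, F) = 9 - n - 2*F (A(n, F) = 9 - ((n + F) + F) = 9 - ((F + n) + F) = 9 - (n + 2*F) = 9 + (-n - 2*F) = 9 - n - 2*F)
((9 - 3)*6)*(1/(A(-21, -11) - 1*581) + h) = ((9 - 3)*6)*(1/((9 - 1*(-21) - 2*(-11)) - 1*581) + 445) = (6*6)*(1/((9 + 21 + 22) - 581) + 445) = 36*(1/(52 - 581) + 445) = 36*(1/(-529) + 445) = 36*(-1/529 + 445) = 36*(235404/529) = 8474544/529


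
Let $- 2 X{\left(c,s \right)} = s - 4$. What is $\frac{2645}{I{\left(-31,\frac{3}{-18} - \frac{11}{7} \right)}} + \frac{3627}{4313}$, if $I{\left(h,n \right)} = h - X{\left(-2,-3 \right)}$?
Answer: $- \frac{981109}{12939} \approx -75.826$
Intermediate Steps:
$X{\left(c,s \right)} = 2 - \frac{s}{2}$ ($X{\left(c,s \right)} = - \frac{s - 4}{2} = - \frac{-4 + s}{2} = 2 - \frac{s}{2}$)
$I{\left(h,n \right)} = - \frac{7}{2} + h$ ($I{\left(h,n \right)} = h - \left(2 - - \frac{3}{2}\right) = h - \left(2 + \frac{3}{2}\right) = h - \frac{7}{2} = - \frac{7}{2} + h$)
$\frac{2645}{I{\left(-31,\frac{3}{-18} - \frac{11}{7} \right)}} + \frac{3627}{4313} = \frac{2645}{- \frac{7}{2} - 31} + \frac{3627}{4313} = \frac{2645}{- \frac{69}{2}} + 3627 \cdot \frac{1}{4313} = 2645 \left(- \frac{2}{69}\right) + \frac{3627}{4313} = - \frac{230}{3} + \frac{3627}{4313} = - \frac{981109}{12939}$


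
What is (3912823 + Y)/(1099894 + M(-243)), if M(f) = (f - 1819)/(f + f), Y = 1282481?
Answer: 1262458872/267275273 ≈ 4.7234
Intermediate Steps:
M(f) = (-1819 + f)/(2*f) (M(f) = (-1819 + f)/((2*f)) = (-1819 + f)*(1/(2*f)) = (-1819 + f)/(2*f))
(3912823 + Y)/(1099894 + M(-243)) = (3912823 + 1282481)/(1099894 + (½)*(-1819 - 243)/(-243)) = 5195304/(1099894 + (½)*(-1/243)*(-2062)) = 5195304/(1099894 + 1031/243) = 5195304/(267275273/243) = 5195304*(243/267275273) = 1262458872/267275273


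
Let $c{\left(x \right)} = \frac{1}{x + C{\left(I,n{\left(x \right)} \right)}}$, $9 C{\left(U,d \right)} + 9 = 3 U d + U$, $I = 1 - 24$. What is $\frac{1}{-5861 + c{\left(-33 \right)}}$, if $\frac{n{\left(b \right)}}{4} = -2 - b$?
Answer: $- \frac{8885}{52074994} \approx -0.00017062$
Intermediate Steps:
$n{\left(b \right)} = -8 - 4 b$ ($n{\left(b \right)} = 4 \left(-2 - b\right) = -8 - 4 b$)
$I = -23$ ($I = 1 - 24 = -23$)
$C{\left(U,d \right)} = -1 + \frac{U}{9} + \frac{U d}{3}$ ($C{\left(U,d \right)} = -1 + \frac{3 U d + U}{9} = -1 + \frac{U + 3 U d}{9} = -1 + \left(\frac{U}{9} + \frac{U d}{3}\right) = -1 + \frac{U}{9} + \frac{U d}{3}$)
$c{\left(x \right)} = \frac{1}{\frac{520}{9} + \frac{95 x}{3}}$ ($c{\left(x \right)} = \frac{1}{x + \left(-1 + \frac{1}{9} \left(-23\right) + \frac{1}{3} \left(-23\right) \left(-8 - 4 x\right)\right)} = \frac{1}{x - \left(- \frac{520}{9} - \frac{92 x}{3}\right)} = \frac{1}{x + \left(\frac{520}{9} + \frac{92 x}{3}\right)} = \frac{1}{\frac{520}{9} + \frac{95 x}{3}}$)
$\frac{1}{-5861 + c{\left(-33 \right)}} = \frac{1}{-5861 + \frac{9}{5 \left(104 + 57 \left(-33\right)\right)}} = \frac{1}{-5861 + \frac{9}{5 \left(104 - 1881\right)}} = \frac{1}{-5861 + \frac{9}{5 \left(-1777\right)}} = \frac{1}{-5861 + \frac{9}{5} \left(- \frac{1}{1777}\right)} = \frac{1}{-5861 - \frac{9}{8885}} = \frac{1}{- \frac{52074994}{8885}} = - \frac{8885}{52074994}$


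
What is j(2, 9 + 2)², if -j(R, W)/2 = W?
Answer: 484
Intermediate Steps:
j(R, W) = -2*W
j(2, 9 + 2)² = (-2*(9 + 2))² = (-2*11)² = (-22)² = 484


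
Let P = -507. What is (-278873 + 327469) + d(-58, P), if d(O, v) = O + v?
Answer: 48031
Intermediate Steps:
(-278873 + 327469) + d(-58, P) = (-278873 + 327469) + (-58 - 507) = 48596 - 565 = 48031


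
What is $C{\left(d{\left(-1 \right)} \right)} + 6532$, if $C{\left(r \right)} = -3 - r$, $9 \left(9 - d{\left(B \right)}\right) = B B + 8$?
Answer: $6521$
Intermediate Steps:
$d{\left(B \right)} = \frac{73}{9} - \frac{B^{2}}{9}$ ($d{\left(B \right)} = 9 - \frac{B B + 8}{9} = 9 - \frac{B^{2} + 8}{9} = 9 - \frac{8 + B^{2}}{9} = 9 - \left(\frac{8}{9} + \frac{B^{2}}{9}\right) = \frac{73}{9} - \frac{B^{2}}{9}$)
$C{\left(d{\left(-1 \right)} \right)} + 6532 = \left(-3 - \left(\frac{73}{9} - \frac{\left(-1\right)^{2}}{9}\right)\right) + 6532 = \left(-3 - \left(\frac{73}{9} - \frac{1}{9}\right)\right) + 6532 = \left(-3 - 8\right) + 6532 = -11 + 6532 = 6521$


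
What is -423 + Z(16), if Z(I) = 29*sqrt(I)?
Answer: -307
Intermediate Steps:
-423 + Z(16) = -423 + 29*sqrt(16) = -423 + 29*4 = -423 + 116 = -307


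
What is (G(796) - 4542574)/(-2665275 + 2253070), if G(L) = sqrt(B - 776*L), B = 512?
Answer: 4542574/412205 - 12*I*sqrt(4286)/412205 ≈ 11.02 - 0.0019059*I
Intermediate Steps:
G(L) = sqrt(512 - 776*L)
(G(796) - 4542574)/(-2665275 + 2253070) = (2*sqrt(128 - 194*796) - 4542574)/(-2665275 + 2253070) = (2*sqrt(128 - 154424) - 4542574)/(-412205) = (2*sqrt(-154296) - 4542574)*(-1/412205) = (2*(6*I*sqrt(4286)) - 4542574)*(-1/412205) = (12*I*sqrt(4286) - 4542574)*(-1/412205) = (-4542574 + 12*I*sqrt(4286))*(-1/412205) = 4542574/412205 - 12*I*sqrt(4286)/412205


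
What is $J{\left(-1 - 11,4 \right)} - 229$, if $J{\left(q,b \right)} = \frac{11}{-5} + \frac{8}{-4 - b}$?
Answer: $- \frac{1161}{5} \approx -232.2$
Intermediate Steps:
$J{\left(q,b \right)} = - \frac{11}{5} + \frac{8}{-4 - b}$ ($J{\left(q,b \right)} = 11 \left(- \frac{1}{5}\right) + \frac{8}{-4 - b} = - \frac{11}{5} + \frac{8}{-4 - b}$)
$J{\left(-1 - 11,4 \right)} - 229 = \frac{-84 - 44}{5 \left(4 + 4\right)} - 229 = \frac{-84 - 44}{5 \cdot 8} - 229 = \frac{1}{5} \cdot \frac{1}{8} \left(-128\right) - 229 = - \frac{16}{5} - 229 = - \frac{1161}{5}$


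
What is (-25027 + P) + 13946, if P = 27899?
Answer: 16818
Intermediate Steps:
(-25027 + P) + 13946 = (-25027 + 27899) + 13946 = 2872 + 13946 = 16818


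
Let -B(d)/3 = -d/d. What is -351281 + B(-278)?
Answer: -351278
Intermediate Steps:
B(d) = 3 (B(d) = -(-3)*d/d = -(-3) = -3*(-1) = 3)
-351281 + B(-278) = -351281 + 3 = -351278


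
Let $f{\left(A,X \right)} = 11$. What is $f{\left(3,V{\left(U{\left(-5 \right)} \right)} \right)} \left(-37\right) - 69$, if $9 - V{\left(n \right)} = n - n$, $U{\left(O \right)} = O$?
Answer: $-476$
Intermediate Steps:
$V{\left(n \right)} = 9$ ($V{\left(n \right)} = 9 - \left(n - n\right) = 9 - 0 = 9 + 0 = 9$)
$f{\left(3,V{\left(U{\left(-5 \right)} \right)} \right)} \left(-37\right) - 69 = 11 \left(-37\right) - 69 = -407 - 69 = -476$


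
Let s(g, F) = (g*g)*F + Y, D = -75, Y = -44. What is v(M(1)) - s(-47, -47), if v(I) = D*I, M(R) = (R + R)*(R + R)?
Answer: 103567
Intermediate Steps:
M(R) = 4*R² (M(R) = (2*R)*(2*R) = 4*R²)
s(g, F) = -44 + F*g² (s(g, F) = (g*g)*F - 44 = g²*F - 44 = F*g² - 44 = -44 + F*g²)
v(I) = -75*I
v(M(1)) - s(-47, -47) = -300*1² - (-44 - 47*(-47)²) = -300 - (-44 - 47*2209) = -75*4 - (-44 - 103823) = -300 - 1*(-103867) = -300 + 103867 = 103567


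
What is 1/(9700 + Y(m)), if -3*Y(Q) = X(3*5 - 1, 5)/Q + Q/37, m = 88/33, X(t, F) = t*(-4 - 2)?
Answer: 666/6467177 ≈ 0.00010298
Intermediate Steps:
X(t, F) = -6*t (X(t, F) = t*(-6) = -6*t)
m = 8/3 (m = 88*(1/33) = 8/3 ≈ 2.6667)
Y(Q) = 28/Q - Q/111 (Y(Q) = -((-6*(3*5 - 1))/Q + Q/37)/3 = -((-6*(15 - 1))/Q + Q*(1/37))/3 = -((-6*14)/Q + Q/37)/3 = -(-84/Q + Q/37)/3 = 28/Q - Q/111)
1/(9700 + Y(m)) = 1/(9700 + (28/(8/3) - 1/111*8/3)) = 1/(9700 + (28*(3/8) - 8/333)) = 1/(9700 + (21/2 - 8/333)) = 1/(9700 + 6977/666) = 1/(6467177/666) = 666/6467177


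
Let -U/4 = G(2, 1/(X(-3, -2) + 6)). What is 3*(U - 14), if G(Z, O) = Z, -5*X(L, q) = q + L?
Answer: -66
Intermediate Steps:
X(L, q) = -L/5 - q/5 (X(L, q) = -(q + L)/5 = -(L + q)/5 = -L/5 - q/5)
U = -8 (U = -4*2 = -8)
3*(U - 14) = 3*(-8 - 14) = 3*(-22) = -66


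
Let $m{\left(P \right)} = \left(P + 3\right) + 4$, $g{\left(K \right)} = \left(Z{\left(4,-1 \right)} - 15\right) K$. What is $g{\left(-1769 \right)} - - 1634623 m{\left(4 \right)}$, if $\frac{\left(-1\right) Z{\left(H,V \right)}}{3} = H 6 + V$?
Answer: $18129449$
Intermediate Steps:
$Z{\left(H,V \right)} = - 18 H - 3 V$ ($Z{\left(H,V \right)} = - 3 \left(H 6 + V\right) = - 3 \left(6 H + V\right) = - 3 \left(V + 6 H\right) = - 18 H - 3 V$)
$g{\left(K \right)} = - 84 K$ ($g{\left(K \right)} = \left(\left(\left(-18\right) 4 - -3\right) - 15\right) K = \left(\left(-72 + 3\right) - 15\right) K = \left(-69 - 15\right) K = - 84 K$)
$m{\left(P \right)} = 7 + P$ ($m{\left(P \right)} = \left(3 + P\right) + 4 = 7 + P$)
$g{\left(-1769 \right)} - - 1634623 m{\left(4 \right)} = \left(-84\right) \left(-1769\right) - - 1634623 \left(7 + 4\right) = 148596 - \left(-1634623\right) 11 = 148596 - -17980853 = 148596 + 17980853 = 18129449$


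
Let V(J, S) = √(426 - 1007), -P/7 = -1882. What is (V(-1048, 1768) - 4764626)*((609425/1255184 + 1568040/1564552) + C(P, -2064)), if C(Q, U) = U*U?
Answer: -2491298507953369983521593/122737539848 + 1045747770319588561*I*√581/245475079696 ≈ -2.0298e+13 + 1.0269e+8*I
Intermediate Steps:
P = 13174 (P = -7*(-1882) = 13174)
V(J, S) = I*√581 (V(J, S) = √(-581) = I*√581)
C(Q, U) = U²
(V(-1048, 1768) - 4764626)*((609425/1255184 + 1568040/1564552) + C(P, -2064)) = (I*√581 - 4764626)*((609425/1255184 + 1568040/1564552) + (-2064)²) = (-4764626 + I*√581)*((609425*(1/1255184) + 1568040*(1/1564552)) + 4260096) = (-4764626 + I*√581)*((609425/1255184 + 196005/195569) + 4260096) = (-4764626 + I*√581)*(365206977745/245475079696 + 4260096) = (-4764626 + I*√581)*(1045747770319588561/245475079696) = -2491298507953369983521593/122737539848 + 1045747770319588561*I*√581/245475079696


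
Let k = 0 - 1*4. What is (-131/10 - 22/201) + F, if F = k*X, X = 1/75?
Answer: -133291/10050 ≈ -13.263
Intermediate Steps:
k = -4 (k = 0 - 4 = -4)
X = 1/75 ≈ 0.013333
F = -4/75 (F = -4*1/75 = -4/75 ≈ -0.053333)
(-131/10 - 22/201) + F = (-131/10 - 22/201) - 4/75 = -26551/2010 - 4/75 = -133291/10050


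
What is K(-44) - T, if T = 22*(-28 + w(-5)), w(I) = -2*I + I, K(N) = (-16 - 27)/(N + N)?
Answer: 44571/88 ≈ 506.49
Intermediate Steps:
K(N) = -43/(2*N) (K(N) = -43*1/(2*N) = -43/(2*N))
w(I) = -I
T = -506 (T = 22*(-28 - 1*(-5)) = 22*(-28 + 5) = 22*(-23) = -506)
K(-44) - T = -43/2/(-44) - 1*(-506) = -43/2*(-1/44) + 506 = 43/88 + 506 = 44571/88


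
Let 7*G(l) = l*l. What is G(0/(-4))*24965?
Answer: 0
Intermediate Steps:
G(l) = l**2/7 (G(l) = (l*l)/7 = l**2/7)
G(0/(-4))*24965 = ((0/(-4))**2/7)*24965 = ((0*(-1/4))**2/7)*24965 = ((1/7)*0**2)*24965 = ((1/7)*0)*24965 = 0*24965 = 0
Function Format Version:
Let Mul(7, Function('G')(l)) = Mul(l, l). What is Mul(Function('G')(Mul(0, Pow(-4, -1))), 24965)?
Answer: 0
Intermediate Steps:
Function('G')(l) = Mul(Rational(1, 7), Pow(l, 2)) (Function('G')(l) = Mul(Rational(1, 7), Mul(l, l)) = Mul(Rational(1, 7), Pow(l, 2)))
Mul(Function('G')(Mul(0, Pow(-4, -1))), 24965) = Mul(Mul(Rational(1, 7), Pow(Mul(0, Pow(-4, -1)), 2)), 24965) = Mul(Mul(Rational(1, 7), Pow(Mul(0, Rational(-1, 4)), 2)), 24965) = Mul(Mul(Rational(1, 7), Pow(0, 2)), 24965) = Mul(Mul(Rational(1, 7), 0), 24965) = Mul(0, 24965) = 0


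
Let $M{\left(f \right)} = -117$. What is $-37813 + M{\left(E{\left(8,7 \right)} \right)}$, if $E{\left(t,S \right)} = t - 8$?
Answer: $-37930$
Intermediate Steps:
$E{\left(t,S \right)} = -8 + t$ ($E{\left(t,S \right)} = t - 8 = -8 + t$)
$-37813 + M{\left(E{\left(8,7 \right)} \right)} = -37813 - 117 = -37930$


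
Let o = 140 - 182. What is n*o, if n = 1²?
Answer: -42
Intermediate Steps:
n = 1
o = -42
n*o = 1*(-42) = -42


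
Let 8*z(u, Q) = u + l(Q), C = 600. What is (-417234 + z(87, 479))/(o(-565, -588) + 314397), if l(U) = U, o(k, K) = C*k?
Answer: 1668653/98412 ≈ 16.956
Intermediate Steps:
o(k, K) = 600*k
z(u, Q) = Q/8 + u/8 (z(u, Q) = (u + Q)/8 = (Q + u)/8 = Q/8 + u/8)
(-417234 + z(87, 479))/(o(-565, -588) + 314397) = (-417234 + ((⅛)*479 + (⅛)*87))/(600*(-565) + 314397) = (-417234 + (479/8 + 87/8))/(-339000 + 314397) = (-417234 + 283/4)/(-24603) = -1668653/4*(-1/24603) = 1668653/98412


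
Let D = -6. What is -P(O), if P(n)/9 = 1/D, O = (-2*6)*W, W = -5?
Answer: 3/2 ≈ 1.5000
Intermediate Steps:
O = 60 (O = -2*6*(-5) = -12*(-5) = 60)
P(n) = -3/2 (P(n) = 9/(-6) = 9*(-1/6) = -3/2)
-P(O) = -1*(-3/2) = 3/2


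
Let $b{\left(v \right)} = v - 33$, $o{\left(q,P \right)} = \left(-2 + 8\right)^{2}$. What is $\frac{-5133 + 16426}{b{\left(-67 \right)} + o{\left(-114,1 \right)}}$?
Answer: $- \frac{11293}{64} \approx -176.45$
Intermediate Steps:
$o{\left(q,P \right)} = 36$ ($o{\left(q,P \right)} = 6^{2} = 36$)
$b{\left(v \right)} = -33 + v$ ($b{\left(v \right)} = v - 33 = -33 + v$)
$\frac{-5133 + 16426}{b{\left(-67 \right)} + o{\left(-114,1 \right)}} = \frac{-5133 + 16426}{\left(-33 - 67\right) + 36} = \frac{11293}{-100 + 36} = \frac{11293}{-64} = 11293 \left(- \frac{1}{64}\right) = - \frac{11293}{64}$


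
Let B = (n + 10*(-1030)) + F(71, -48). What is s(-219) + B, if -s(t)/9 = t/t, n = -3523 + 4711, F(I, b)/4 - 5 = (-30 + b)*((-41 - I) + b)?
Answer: 40819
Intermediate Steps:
F(I, b) = 20 + 4*(-30 + b)*(-41 + b - I) (F(I, b) = 20 + 4*((-30 + b)*((-41 - I) + b)) = 20 + 4*((-30 + b)*(-41 + b - I)) = 20 + 4*(-30 + b)*(-41 + b - I))
n = 1188
s(t) = -9 (s(t) = -9*t/t = -9*1 = -9)
B = 40828 (B = (1188 + 10*(-1030)) + (4940 - 284*(-48) + 4*(-48)² + 120*71 - 4*71*(-48)) = (1188 - 10300) + (4940 + 13632 + 4*2304 + 8520 + 13632) = -9112 + (4940 + 13632 + 9216 + 8520 + 13632) = -9112 + 49940 = 40828)
s(-219) + B = -9 + 40828 = 40819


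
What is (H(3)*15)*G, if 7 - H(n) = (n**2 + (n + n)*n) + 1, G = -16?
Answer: 5040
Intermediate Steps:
H(n) = 6 - 3*n**2 (H(n) = 7 - ((n**2 + (n + n)*n) + 1) = 7 - ((n**2 + (2*n)*n) + 1) = 7 - ((n**2 + 2*n**2) + 1) = 7 - (3*n**2 + 1) = 7 - (1 + 3*n**2) = 7 + (-1 - 3*n**2) = 6 - 3*n**2)
(H(3)*15)*G = ((6 - 3*3**2)*15)*(-16) = ((6 - 3*9)*15)*(-16) = ((6 - 27)*15)*(-16) = -21*15*(-16) = -315*(-16) = 5040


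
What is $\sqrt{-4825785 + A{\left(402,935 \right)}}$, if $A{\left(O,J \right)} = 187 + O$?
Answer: $2 i \sqrt{1206299} \approx 2196.6 i$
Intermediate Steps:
$\sqrt{-4825785 + A{\left(402,935 \right)}} = \sqrt{-4825785 + \left(187 + 402\right)} = \sqrt{-4825785 + 589} = \sqrt{-4825196} = 2 i \sqrt{1206299}$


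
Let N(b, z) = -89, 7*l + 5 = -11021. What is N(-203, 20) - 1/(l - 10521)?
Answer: -7535890/84673 ≈ -89.000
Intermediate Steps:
l = -11026/7 (l = -5/7 + (⅐)*(-11021) = -5/7 - 11021/7 = -11026/7 ≈ -1575.1)
N(-203, 20) - 1/(l - 10521) = -89 - 1/(-11026/7 - 10521) = -89 - 1/(-84673/7) = -89 - 1*(-7/84673) = -89 + 7/84673 = -7535890/84673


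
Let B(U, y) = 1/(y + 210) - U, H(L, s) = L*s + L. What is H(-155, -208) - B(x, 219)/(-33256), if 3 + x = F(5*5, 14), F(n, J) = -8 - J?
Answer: 228875529383/7133412 ≈ 32085.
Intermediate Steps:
H(L, s) = L + L*s
x = -25 (x = -3 + (-8 - 1*14) = -3 + (-8 - 14) = -3 - 22 = -25)
B(U, y) = 1/(210 + y) - U
H(-155, -208) - B(x, 219)/(-33256) = -155*(1 - 208) - (1 - 210*(-25) - 1*(-25)*219)/(210 + 219)/(-33256) = -155*(-207) - (1 + 5250 + 5475)/429*(-1)/33256 = 32085 - (1/429)*10726*(-1)/33256 = 32085 - 10726*(-1)/(429*33256) = 32085 - 1*(-5363/7133412) = 32085 + 5363/7133412 = 228875529383/7133412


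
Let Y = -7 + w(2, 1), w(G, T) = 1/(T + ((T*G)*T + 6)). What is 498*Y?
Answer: -10292/3 ≈ -3430.7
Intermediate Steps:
w(G, T) = 1/(6 + T + G*T**2) (w(G, T) = 1/(T + ((G*T)*T + 6)) = 1/(T + (G*T**2 + 6)) = 1/(T + (6 + G*T**2)) = 1/(6 + T + G*T**2))
Y = -62/9 (Y = -7 + 1/(6 + 1 + 2*1**2) = -7 + 1/(6 + 1 + 2*1) = -7 + 1/(6 + 1 + 2) = -7 + 1/9 = -62/9 ≈ -6.8889)
498*Y = 498*(-62/9) = -10292/3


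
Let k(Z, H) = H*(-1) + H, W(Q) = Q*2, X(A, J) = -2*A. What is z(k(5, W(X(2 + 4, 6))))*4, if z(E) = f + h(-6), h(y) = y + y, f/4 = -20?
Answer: -368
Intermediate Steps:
f = -80 (f = 4*(-20) = -80)
W(Q) = 2*Q
h(y) = 2*y
k(Z, H) = 0 (k(Z, H) = -H + H = 0)
z(E) = -92 (z(E) = -80 + 2*(-6) = -80 - 12 = -92)
z(k(5, W(X(2 + 4, 6))))*4 = -92*4 = -368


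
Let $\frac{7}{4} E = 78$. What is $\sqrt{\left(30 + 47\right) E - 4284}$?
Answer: $2 i \sqrt{213} \approx 29.189 i$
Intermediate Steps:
$E = \frac{312}{7}$ ($E = \frac{4}{7} \cdot 78 = \frac{312}{7} \approx 44.571$)
$\sqrt{\left(30 + 47\right) E - 4284} = \sqrt{\left(30 + 47\right) \frac{312}{7} - 4284} = \sqrt{77 \cdot \frac{312}{7} - 4284} = \sqrt{3432 - 4284} = \sqrt{-852} = 2 i \sqrt{213}$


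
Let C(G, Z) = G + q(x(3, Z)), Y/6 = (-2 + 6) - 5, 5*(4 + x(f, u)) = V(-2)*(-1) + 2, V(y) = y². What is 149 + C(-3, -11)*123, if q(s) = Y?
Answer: -958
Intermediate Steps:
x(f, u) = -22/5 (x(f, u) = -4 + ((-2)²*(-1) + 2)/5 = -4 + (4*(-1) + 2)/5 = -4 + (-4 + 2)/5 = -4 + (⅕)*(-2) = -4 - ⅖ = -22/5)
Y = -6 (Y = 6*((-2 + 6) - 5) = 6*(4 - 5) = 6*(-1) = -6)
q(s) = -6
C(G, Z) = -6 + G (C(G, Z) = G - 6 = -6 + G)
149 + C(-3, -11)*123 = 149 + (-6 - 3)*123 = 149 - 9*123 = 149 - 1107 = -958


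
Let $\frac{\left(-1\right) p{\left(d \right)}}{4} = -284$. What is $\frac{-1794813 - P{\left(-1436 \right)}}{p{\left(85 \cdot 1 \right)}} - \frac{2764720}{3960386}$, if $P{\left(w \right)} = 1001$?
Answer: $- \frac{1778814336531}{1124749624} \approx -1581.5$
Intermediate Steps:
$p{\left(d \right)} = 1136$ ($p{\left(d \right)} = \left(-4\right) \left(-284\right) = 1136$)
$\frac{-1794813 - P{\left(-1436 \right)}}{p{\left(85 \cdot 1 \right)}} - \frac{2764720}{3960386} = \frac{-1794813 - 1001}{1136} - \frac{2764720}{3960386} = \left(-1794813 - 1001\right) \frac{1}{1136} - \frac{1382360}{1980193} = \left(-1795814\right) \frac{1}{1136} - \frac{1382360}{1980193} = - \frac{897907}{568} - \frac{1382360}{1980193} = - \frac{1778814336531}{1124749624}$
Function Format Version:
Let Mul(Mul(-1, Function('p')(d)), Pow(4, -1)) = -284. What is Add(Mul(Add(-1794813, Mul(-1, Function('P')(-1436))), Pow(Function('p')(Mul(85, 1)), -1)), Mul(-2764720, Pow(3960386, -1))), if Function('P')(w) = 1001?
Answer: Rational(-1778814336531, 1124749624) ≈ -1581.5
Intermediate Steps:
Function('p')(d) = 1136 (Function('p')(d) = Mul(-4, -284) = 1136)
Add(Mul(Add(-1794813, Mul(-1, Function('P')(-1436))), Pow(Function('p')(Mul(85, 1)), -1)), Mul(-2764720, Pow(3960386, -1))) = Add(Mul(Add(-1794813, Mul(-1, 1001)), Pow(1136, -1)), Mul(-2764720, Pow(3960386, -1))) = Add(Mul(Add(-1794813, -1001), Rational(1, 1136)), Mul(-2764720, Rational(1, 3960386))) = Add(Mul(-1795814, Rational(1, 1136)), Rational(-1382360, 1980193)) = Add(Rational(-897907, 568), Rational(-1382360, 1980193)) = Rational(-1778814336531, 1124749624)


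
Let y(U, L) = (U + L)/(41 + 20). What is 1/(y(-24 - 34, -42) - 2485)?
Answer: -61/151685 ≈ -0.00040215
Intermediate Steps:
y(U, L) = L/61 + U/61 (y(U, L) = (L + U)/61 = (L + U)*(1/61) = L/61 + U/61)
1/(y(-24 - 34, -42) - 2485) = 1/(((1/61)*(-42) + (-24 - 34)/61) - 2485) = 1/((-42/61 + (1/61)*(-58)) - 2485) = 1/((-42/61 - 58/61) - 2485) = 1/(-100/61 - 2485) = 1/(-151685/61) = -61/151685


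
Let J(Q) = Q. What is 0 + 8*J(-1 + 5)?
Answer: 32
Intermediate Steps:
0 + 8*J(-1 + 5) = 0 + 8*(-1 + 5) = 0 + 8*4 = 0 + 32 = 32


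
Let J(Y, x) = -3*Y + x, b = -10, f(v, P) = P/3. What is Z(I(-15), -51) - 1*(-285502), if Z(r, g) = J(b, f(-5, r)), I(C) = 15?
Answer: 285537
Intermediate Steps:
f(v, P) = P/3 (f(v, P) = P*(1/3) = P/3)
J(Y, x) = x - 3*Y
Z(r, g) = 30 + r/3 (Z(r, g) = r/3 - 3*(-10) = r/3 + 30 = 30 + r/3)
Z(I(-15), -51) - 1*(-285502) = (30 + (1/3)*15) - 1*(-285502) = (30 + 5) + 285502 = 35 + 285502 = 285537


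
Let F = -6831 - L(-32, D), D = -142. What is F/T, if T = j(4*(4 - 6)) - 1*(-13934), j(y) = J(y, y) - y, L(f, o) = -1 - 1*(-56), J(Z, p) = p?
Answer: -3443/6967 ≈ -0.49419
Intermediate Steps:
L(f, o) = 55 (L(f, o) = -1 + 56 = 55)
j(y) = 0 (j(y) = y - y = 0)
T = 13934 (T = 0 - 1*(-13934) = 0 + 13934 = 13934)
F = -6886 (F = -6831 - 1*55 = -6831 - 55 = -6886)
F/T = -6886/13934 = -6886*1/13934 = -3443/6967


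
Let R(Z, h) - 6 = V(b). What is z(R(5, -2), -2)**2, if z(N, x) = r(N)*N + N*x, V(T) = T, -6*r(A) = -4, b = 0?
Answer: 64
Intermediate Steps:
r(A) = 2/3 (r(A) = -1/6*(-4) = 2/3)
R(Z, h) = 6 (R(Z, h) = 6 + 0 = 6)
z(N, x) = 2*N/3 + N*x
z(R(5, -2), -2)**2 = ((1/3)*6*(2 + 3*(-2)))**2 = ((1/3)*6*(2 - 6))**2 = ((1/3)*6*(-4))**2 = (-8)**2 = 64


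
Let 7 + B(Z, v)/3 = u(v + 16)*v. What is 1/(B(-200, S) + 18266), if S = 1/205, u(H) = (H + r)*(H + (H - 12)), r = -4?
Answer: 8615125/157213240691 ≈ 5.4799e-5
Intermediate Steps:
u(H) = (-12 + 2*H)*(-4 + H) (u(H) = (H - 4)*(H + (H - 12)) = (-4 + H)*(H + (-12 + H)) = (-4 + H)*(-12 + 2*H) = (-12 + 2*H)*(-4 + H))
S = 1/205 ≈ 0.0048781
B(Z, v) = -21 + 3*v*(-272 - 20*v + 2*(16 + v)²) (B(Z, v) = -21 + 3*((48 - 20*(v + 16) + 2*(v + 16)²)*v) = -21 + 3*((48 - 20*(16 + v) + 2*(16 + v)²)*v) = -21 + 3*((48 + (-320 - 20*v) + 2*(16 + v)²)*v) = -21 + 3*((-272 - 20*v + 2*(16 + v)²)*v) = -21 + 3*(v*(-272 - 20*v + 2*(16 + v)²)) = -21 + 3*v*(-272 - 20*v + 2*(16 + v)²))
1/(B(-200, S) + 18266) = 1/((-21 + 6*(1/205)³ + 132*(1/205)² + 720*(1/205)) + 18266) = 1/((-21 + 6*(1/8615125) + 132*(1/42025) + 144/41) + 18266) = 1/((-21 + 6/8615125 + 132/42025 + 144/41) + 18266) = 1/(-150632559/8615125 + 18266) = 1/(157213240691/8615125) = 8615125/157213240691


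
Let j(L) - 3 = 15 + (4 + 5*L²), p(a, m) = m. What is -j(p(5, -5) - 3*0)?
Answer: -147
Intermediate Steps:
j(L) = 22 + 5*L² (j(L) = 3 + (15 + (4 + 5*L²)) = 3 + (19 + 5*L²) = 22 + 5*L²)
-j(p(5, -5) - 3*0) = -(22 + 5*(-5 - 3*0)²) = -(22 + 5*(-5 + 0)²) = -(22 + 5*(-5)²) = -(22 + 5*25) = -(22 + 125) = -1*147 = -147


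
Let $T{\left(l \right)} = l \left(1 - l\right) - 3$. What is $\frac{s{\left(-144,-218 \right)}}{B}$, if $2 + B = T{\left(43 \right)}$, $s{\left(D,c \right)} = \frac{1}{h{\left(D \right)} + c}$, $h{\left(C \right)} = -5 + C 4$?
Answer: $\frac{1}{1446989} \approx 6.9109 \cdot 10^{-7}$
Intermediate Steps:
$h{\left(C \right)} = -5 + 4 C$
$s{\left(D,c \right)} = \frac{1}{-5 + c + 4 D}$ ($s{\left(D,c \right)} = \frac{1}{\left(-5 + 4 D\right) + c} = \frac{1}{-5 + c + 4 D}$)
$T{\left(l \right)} = -3 + l \left(1 - l\right)$
$B = -1811$ ($B = -2 - 1809 = -1811$)
$\frac{s{\left(-144,-218 \right)}}{B} = \frac{1}{\left(-5 - 218 + 4 \left(-144\right)\right) \left(-1811\right)} = \frac{1}{-5 - 218 - 576} \left(- \frac{1}{1811}\right) = \frac{1}{-799} \left(- \frac{1}{1811}\right) = \left(- \frac{1}{799}\right) \left(- \frac{1}{1811}\right) = \frac{1}{1446989}$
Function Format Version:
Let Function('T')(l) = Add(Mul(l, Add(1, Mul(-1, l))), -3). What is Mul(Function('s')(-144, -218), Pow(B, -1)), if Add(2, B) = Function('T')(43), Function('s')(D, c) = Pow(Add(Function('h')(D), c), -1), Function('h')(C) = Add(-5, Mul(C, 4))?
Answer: Rational(1, 1446989) ≈ 6.9109e-7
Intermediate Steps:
Function('h')(C) = Add(-5, Mul(4, C))
Function('s')(D, c) = Pow(Add(-5, c, Mul(4, D)), -1) (Function('s')(D, c) = Pow(Add(Add(-5, Mul(4, D)), c), -1) = Pow(Add(-5, c, Mul(4, D)), -1))
Function('T')(l) = Add(-3, Mul(l, Add(1, Mul(-1, l))))
B = -1811 (B = Add(-2, Add(-3, 43, Mul(-1, Pow(43, 2)))) = Add(-2, Add(-3, 43, Mul(-1, 1849))) = Add(-2, Add(-3, 43, -1849)) = Add(-2, -1809) = -1811)
Mul(Function('s')(-144, -218), Pow(B, -1)) = Mul(Pow(Add(-5, -218, Mul(4, -144)), -1), Pow(-1811, -1)) = Mul(Pow(Add(-5, -218, -576), -1), Rational(-1, 1811)) = Mul(Pow(-799, -1), Rational(-1, 1811)) = Mul(Rational(-1, 799), Rational(-1, 1811)) = Rational(1, 1446989)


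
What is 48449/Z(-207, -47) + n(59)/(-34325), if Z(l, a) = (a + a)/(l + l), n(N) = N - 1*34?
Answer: 13769738692/64531 ≈ 2.1338e+5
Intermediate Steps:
n(N) = -34 + N (n(N) = N - 34 = -34 + N)
Z(l, a) = a/l (Z(l, a) = (2*a)/((2*l)) = (2*a)*(1/(2*l)) = a/l)
48449/Z(-207, -47) + n(59)/(-34325) = 48449/((-47/(-207))) + (-34 + 59)/(-34325) = 48449/((-47*(-1/207))) + 25*(-1/34325) = 48449/(47/207) - 1/1373 = 48449*(207/47) - 1/1373 = 10028943/47 - 1/1373 = 13769738692/64531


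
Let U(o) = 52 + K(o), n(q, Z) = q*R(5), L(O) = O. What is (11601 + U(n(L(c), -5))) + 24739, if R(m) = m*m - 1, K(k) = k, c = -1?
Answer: 36368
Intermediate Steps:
R(m) = -1 + m² (R(m) = m² - 1 = -1 + m²)
n(q, Z) = 24*q (n(q, Z) = q*(-1 + 5²) = q*(-1 + 25) = q*24 = 24*q)
U(o) = 52 + o
(11601 + U(n(L(c), -5))) + 24739 = (11601 + (52 + 24*(-1))) + 24739 = (11601 + (52 - 24)) + 24739 = (11601 + 28) + 24739 = 11629 + 24739 = 36368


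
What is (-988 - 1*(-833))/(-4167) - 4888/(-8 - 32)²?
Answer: -2515037/833400 ≈ -3.0178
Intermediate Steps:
(-988 - 1*(-833))/(-4167) - 4888/(-8 - 32)² = (-988 + 833)*(-1/4167) - 4888/((-40)²) = -155*(-1/4167) - 4888/1600 = 155/4167 - 4888*1/1600 = 155/4167 - 611/200 = -2515037/833400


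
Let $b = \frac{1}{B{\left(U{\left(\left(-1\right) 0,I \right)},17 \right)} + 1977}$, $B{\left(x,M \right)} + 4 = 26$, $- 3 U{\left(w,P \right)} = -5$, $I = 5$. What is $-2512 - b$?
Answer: $- \frac{5021489}{1999} \approx -2512.0$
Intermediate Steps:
$U{\left(w,P \right)} = \frac{5}{3}$ ($U{\left(w,P \right)} = \left(- \frac{1}{3}\right) \left(-5\right) = \frac{5}{3}$)
$B{\left(x,M \right)} = 22$ ($B{\left(x,M \right)} = -4 + 26 = 22$)
$b = \frac{1}{1999}$ ($b = \frac{1}{22 + 1977} = \frac{1}{1999} \approx 0.00050025$)
$-2512 - b = -2512 - \frac{1}{1999} = - \frac{5021489}{1999}$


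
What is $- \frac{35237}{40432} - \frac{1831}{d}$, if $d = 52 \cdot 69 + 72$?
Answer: $- \frac{50749603}{36995280} \approx -1.3718$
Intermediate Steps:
$d = 3660$ ($d = 3588 + 72 = 3660$)
$- \frac{35237}{40432} - \frac{1831}{d} = - \frac{35237}{40432} - \frac{1831}{3660} = - \frac{50749603}{36995280}$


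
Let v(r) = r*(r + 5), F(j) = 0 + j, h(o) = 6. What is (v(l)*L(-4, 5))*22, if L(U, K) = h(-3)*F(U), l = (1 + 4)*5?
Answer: -396000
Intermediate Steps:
F(j) = j
l = 25 (l = 5*5 = 25)
L(U, K) = 6*U
v(r) = r*(5 + r)
(v(l)*L(-4, 5))*22 = ((25*(5 + 25))*(6*(-4)))*22 = ((25*30)*(-24))*22 = (750*(-24))*22 = -18000*22 = -396000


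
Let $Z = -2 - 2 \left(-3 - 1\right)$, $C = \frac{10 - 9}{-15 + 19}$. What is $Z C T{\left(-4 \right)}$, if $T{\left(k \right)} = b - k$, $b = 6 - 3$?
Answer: $\frac{21}{2} \approx 10.5$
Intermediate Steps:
$b = 3$ ($b = 6 - 3 = 3$)
$T{\left(k \right)} = 3 - k$
$C = \frac{1}{4}$ ($C = 1 \cdot \frac{1}{4} = \frac{1}{4} \approx 0.25$)
$Z = 6$ ($Z = -2 - -8 = -2 + 8 = 6$)
$Z C T{\left(-4 \right)} = 6 \cdot \frac{1}{4} \left(3 - -4\right) = \frac{3 \left(3 + 4\right)}{2} = \frac{3}{2} \cdot 7 = \frac{21}{2}$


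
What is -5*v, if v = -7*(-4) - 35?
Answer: 35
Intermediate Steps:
v = -7 (v = 28 - 35 = -7)
-5*v = -5*(-7) = 35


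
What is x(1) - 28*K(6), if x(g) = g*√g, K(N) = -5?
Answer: 141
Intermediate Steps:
x(g) = g^(3/2)
x(1) - 28*K(6) = 1^(3/2) - 28*(-5) = 1 + 140 = 141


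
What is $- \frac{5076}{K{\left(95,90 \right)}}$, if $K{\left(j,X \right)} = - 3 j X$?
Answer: $\frac{94}{475} \approx 0.19789$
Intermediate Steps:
$K{\left(j,X \right)} = - 3 X j$
$- \frac{5076}{K{\left(95,90 \right)}} = - \frac{5076}{\left(-3\right) 90 \cdot 95} = - \frac{5076}{-25650} = \left(-5076\right) \left(- \frac{1}{25650}\right) = \frac{94}{475}$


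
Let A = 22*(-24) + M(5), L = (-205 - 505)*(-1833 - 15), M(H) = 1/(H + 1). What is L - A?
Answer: 7875647/6 ≈ 1.3126e+6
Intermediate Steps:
M(H) = 1/(1 + H)
L = 1312080 (L = -710*(-1848) = 1312080)
A = -3167/6 (A = 22*(-24) + 1/(1 + 5) = -528 + 1/6 = -528 + ⅙ = -3167/6 ≈ -527.83)
L - A = 1312080 - 1*(-3167/6) = 1312080 + 3167/6 = 7875647/6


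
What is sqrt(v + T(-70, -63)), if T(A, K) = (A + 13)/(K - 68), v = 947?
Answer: sqrt(16258934)/131 ≈ 30.780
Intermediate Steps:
T(A, K) = (13 + A)/(-68 + K)
sqrt(v + T(-70, -63)) = sqrt(947 + (13 - 70)/(-68 - 63)) = sqrt(947 - 57/(-131)) = sqrt(947 - 1/131*(-57)) = sqrt(947 + 57/131) = sqrt(124114/131) = sqrt(16258934)/131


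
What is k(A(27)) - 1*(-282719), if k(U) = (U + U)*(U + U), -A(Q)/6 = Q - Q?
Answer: 282719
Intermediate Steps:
A(Q) = 0 (A(Q) = -6*(Q - Q) = -6*0 = 0)
k(U) = 4*U² (k(U) = (2*U)*(2*U) = 4*U²)
k(A(27)) - 1*(-282719) = 4*0² - 1*(-282719) = 4*0 + 282719 = 0 + 282719 = 282719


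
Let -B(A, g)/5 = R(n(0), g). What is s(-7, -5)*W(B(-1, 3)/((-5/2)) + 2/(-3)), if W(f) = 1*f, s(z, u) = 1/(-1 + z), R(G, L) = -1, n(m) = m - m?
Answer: 1/3 ≈ 0.33333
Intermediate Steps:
n(m) = 0
B(A, g) = 5 (B(A, g) = -5*(-1) = 5)
W(f) = f
s(-7, -5)*W(B(-1, 3)/((-5/2)) + 2/(-3)) = (5/((-5/2)) + 2/(-3))/(-1 - 7) = (5/((-5*1/2)) + 2*(-1/3))/(-8) = -(5/(-5/2) - 2/3)/8 = -(5*(-2/5) - 2/3)/8 = -(-2 - 2/3)/8 = -1/8*(-8/3) = 1/3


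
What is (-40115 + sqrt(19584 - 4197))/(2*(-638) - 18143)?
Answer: 40115/19419 - sqrt(15387)/19419 ≈ 2.0594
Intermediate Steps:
(-40115 + sqrt(19584 - 4197))/(2*(-638) - 18143) = (-40115 + sqrt(15387))/(-1276 - 18143) = (-40115 + sqrt(15387))/(-19419) = (-40115 + sqrt(15387))*(-1/19419) = 40115/19419 - sqrt(15387)/19419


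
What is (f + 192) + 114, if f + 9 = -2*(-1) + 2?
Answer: 301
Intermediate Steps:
f = -5 (f = -9 + (-2*(-1) + 2) = -9 + (2 + 2) = -9 + 4 = -5)
(f + 192) + 114 = (-5 + 192) + 114 = 187 + 114 = 301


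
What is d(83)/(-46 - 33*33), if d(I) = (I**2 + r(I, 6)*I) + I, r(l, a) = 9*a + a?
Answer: -11952/1135 ≈ -10.530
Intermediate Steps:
r(l, a) = 10*a
d(I) = I**2 + 61*I (d(I) = (I**2 + (10*6)*I) + I = (I**2 + 60*I) + I = I**2 + 61*I)
d(83)/(-46 - 33*33) = (83*(61 + 83))/(-46 - 33*33) = (83*144)/(-46 - 1089) = 11952/(-1135) = 11952*(-1/1135) = -11952/1135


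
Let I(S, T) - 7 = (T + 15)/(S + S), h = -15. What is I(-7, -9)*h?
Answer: -690/7 ≈ -98.571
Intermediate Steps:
I(S, T) = 7 + (15 + T)/(2*S) (I(S, T) = 7 + (T + 15)/(S + S) = 7 + (15 + T)/((2*S)) = 7 + (15 + T)*(1/(2*S)) = 7 + (15 + T)/(2*S))
I(-7, -9)*h = ((½)*(15 - 9 + 14*(-7))/(-7))*(-15) = ((½)*(-⅐)*(15 - 9 - 98))*(-15) = ((½)*(-⅐)*(-92))*(-15) = (46/7)*(-15) = -690/7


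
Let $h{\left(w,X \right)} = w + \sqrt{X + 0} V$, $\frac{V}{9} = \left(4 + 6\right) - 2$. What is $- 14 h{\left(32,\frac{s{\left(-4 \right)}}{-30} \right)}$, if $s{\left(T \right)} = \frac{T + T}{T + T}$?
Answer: $-448 - \frac{168 i \sqrt{30}}{5} \approx -448.0 - 184.03 i$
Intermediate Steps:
$s{\left(T \right)} = 1$ ($s{\left(T \right)} = \frac{2 T}{2 T} = 2 T \frac{1}{2 T} = 1$)
$V = 72$ ($V = 9 \left(\left(4 + 6\right) - 2\right) = 9 \left(10 - 2\right) = 9 \cdot 8 = 72$)
$h{\left(w,X \right)} = w + 72 \sqrt{X}$ ($h{\left(w,X \right)} = w + \sqrt{X + 0} \cdot 72 = w + \sqrt{X} 72 = w + 72 \sqrt{X}$)
$- 14 h{\left(32,\frac{s{\left(-4 \right)}}{-30} \right)} = - 14 \left(32 + 72 \sqrt{1 \frac{1}{-30}}\right) = - 14 \left(32 + 72 \sqrt{1 \left(- \frac{1}{30}\right)}\right) = - 14 \left(32 + 72 \sqrt{- \frac{1}{30}}\right) = - 14 \left(32 + 72 \frac{i \sqrt{30}}{30}\right) = - 14 \left(32 + \frac{12 i \sqrt{30}}{5}\right) = -448 - \frac{168 i \sqrt{30}}{5}$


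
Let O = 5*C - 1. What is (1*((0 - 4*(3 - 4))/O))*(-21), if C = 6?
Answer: -84/29 ≈ -2.8966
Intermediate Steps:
O = 29 (O = 5*6 - 1 = 30 - 1 = 29)
(1*((0 - 4*(3 - 4))/O))*(-21) = (1*((0 - 4*(3 - 4))/29))*(-21) = (1*((0 - 4*(-1))*(1/29)))*(-21) = (1*((0 + 4)*(1/29)))*(-21) = (1*(4*(1/29)))*(-21) = (1*(4/29))*(-21) = (4/29)*(-21) = -84/29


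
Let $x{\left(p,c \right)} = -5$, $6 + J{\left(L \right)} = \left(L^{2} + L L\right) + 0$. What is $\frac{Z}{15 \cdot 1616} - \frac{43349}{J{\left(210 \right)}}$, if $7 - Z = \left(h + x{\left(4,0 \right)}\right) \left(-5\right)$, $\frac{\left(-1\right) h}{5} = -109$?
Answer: $- \frac{135339767}{356303760} \approx -0.37984$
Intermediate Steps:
$h = 545$ ($h = \left(-5\right) \left(-109\right) = 545$)
$J{\left(L \right)} = -6 + 2 L^{2}$ ($J{\left(L \right)} = -6 + \left(\left(L^{2} + L L\right) + 0\right) = -6 + \left(\left(L^{2} + L^{2}\right) + 0\right) = -6 + \left(2 L^{2} + 0\right) = -6 + 2 L^{2}$)
$Z = 2707$ ($Z = 7 - \left(545 - 5\right) \left(-5\right) = 7 - 540 \left(-5\right) = 7 - -2700 = 7 + 2700 = 2707$)
$\frac{Z}{15 \cdot 1616} - \frac{43349}{J{\left(210 \right)}} = \frac{2707}{15 \cdot 1616} - \frac{43349}{-6 + 2 \cdot 210^{2}} = \frac{2707}{24240} - \frac{43349}{-6 + 2 \cdot 44100} = 2707 \cdot \frac{1}{24240} - \frac{43349}{-6 + 88200} = \frac{2707}{24240} - \frac{43349}{88194} = - \frac{135339767}{356303760}$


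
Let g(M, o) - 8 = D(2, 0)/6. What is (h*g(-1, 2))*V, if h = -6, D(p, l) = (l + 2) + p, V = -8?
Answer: 416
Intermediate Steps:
D(p, l) = 2 + l + p (D(p, l) = (2 + l) + p = 2 + l + p)
g(M, o) = 26/3 (g(M, o) = 8 + (2 + 0 + 2)/6 = 8 + 4*(⅙) = 8 + ⅔ = 26/3)
(h*g(-1, 2))*V = -6*26/3*(-8) = -52*(-8) = 416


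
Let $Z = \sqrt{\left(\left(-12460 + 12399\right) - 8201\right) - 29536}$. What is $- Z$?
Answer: $- i \sqrt{37798} \approx - 194.42 i$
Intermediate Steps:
$Z = i \sqrt{37798}$ ($Z = \sqrt{\left(-61 - 8201\right) - 29536} = \sqrt{-8262 - 29536} = \sqrt{-37798} = i \sqrt{37798} \approx 194.42 i$)
$- Z = - i \sqrt{37798}$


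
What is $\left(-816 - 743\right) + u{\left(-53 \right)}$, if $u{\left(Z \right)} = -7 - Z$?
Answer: $-1513$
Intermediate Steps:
$\left(-816 - 743\right) + u{\left(-53 \right)} = \left(-816 - 743\right) - -46 = -1559 + \left(-7 + 53\right) = -1559 + 46 = -1513$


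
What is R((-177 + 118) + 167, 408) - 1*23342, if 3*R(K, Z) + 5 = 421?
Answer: -69610/3 ≈ -23203.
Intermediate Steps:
R(K, Z) = 416/3 (R(K, Z) = -5/3 + (1/3)*421 = -5/3 + 421/3 = 416/3)
R((-177 + 118) + 167, 408) - 1*23342 = 416/3 - 1*23342 = 416/3 - 23342 = -69610/3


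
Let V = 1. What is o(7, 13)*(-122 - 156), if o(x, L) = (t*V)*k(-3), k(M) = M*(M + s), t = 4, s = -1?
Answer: -13344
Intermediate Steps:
k(M) = M*(-1 + M) (k(M) = M*(M - 1) = M*(-1 + M))
o(x, L) = 48 (o(x, L) = (4*1)*(-3*(-1 - 3)) = 4*(-3*(-4)) = 4*12 = 48)
o(7, 13)*(-122 - 156) = 48*(-122 - 156) = 48*(-278) = -13344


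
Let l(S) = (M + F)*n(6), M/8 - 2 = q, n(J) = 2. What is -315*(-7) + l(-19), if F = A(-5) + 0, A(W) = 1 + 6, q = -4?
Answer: 2187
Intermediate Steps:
M = -16 (M = 16 + 8*(-4) = 16 - 32 = -16)
A(W) = 7
F = 7 (F = 7 + 0 = 7)
l(S) = -18 (l(S) = (-16 + 7)*2 = -9*2 = -18)
-315*(-7) + l(-19) = -315*(-7) - 18 = 2205 - 18 = 2187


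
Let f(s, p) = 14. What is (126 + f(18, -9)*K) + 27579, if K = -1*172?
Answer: 25297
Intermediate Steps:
K = -172
(126 + f(18, -9)*K) + 27579 = (126 + 14*(-172)) + 27579 = (126 - 2408) + 27579 = -2282 + 27579 = 25297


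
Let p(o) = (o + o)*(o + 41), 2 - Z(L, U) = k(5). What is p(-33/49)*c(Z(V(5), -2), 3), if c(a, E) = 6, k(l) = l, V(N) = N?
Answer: -782496/2401 ≈ -325.90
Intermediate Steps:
Z(L, U) = -3 (Z(L, U) = 2 - 1*5 = 2 - 5 = -3)
p(o) = 2*o*(41 + o) (p(o) = (2*o)*(41 + o) = 2*o*(41 + o))
p(-33/49)*c(Z(V(5), -2), 3) = (2*(-33/49)*(41 - 33/49))*6 = (2*(-33/49)*(1976/49))*6 = -130416/2401*6 = -782496/2401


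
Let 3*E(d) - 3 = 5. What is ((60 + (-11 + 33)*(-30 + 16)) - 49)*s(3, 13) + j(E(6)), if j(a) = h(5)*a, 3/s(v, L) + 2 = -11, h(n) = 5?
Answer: 3193/39 ≈ 81.872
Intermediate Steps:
E(d) = 8/3 (E(d) = 1 + (1/3)*5 = 1 + 5/3 = 8/3)
s(v, L) = -3/13 (s(v, L) = 3/(-2 - 11) = 3/(-13) = 3*(-1/13) = -3/13)
j(a) = 5*a
((60 + (-11 + 33)*(-30 + 16)) - 49)*s(3, 13) + j(E(6)) = ((60 + (-11 + 33)*(-30 + 16)) - 49)*(-3/13) + 5*(8/3) = ((60 + 22*(-14)) - 49)*(-3/13) + 40/3 = ((60 - 308) - 49)*(-3/13) + 40/3 = (-248 - 49)*(-3/13) + 40/3 = -297*(-3/13) + 40/3 = 891/13 + 40/3 = 3193/39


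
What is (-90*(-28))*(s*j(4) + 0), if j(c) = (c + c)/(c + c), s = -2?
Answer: -5040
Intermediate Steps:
j(c) = 1 (j(c) = (2*c)/((2*c)) = (2*c)*(1/(2*c)) = 1)
(-90*(-28))*(s*j(4) + 0) = (-90*(-28))*(-2*1 + 0) = 2520*(-2 + 0) = 2520*(-2) = -5040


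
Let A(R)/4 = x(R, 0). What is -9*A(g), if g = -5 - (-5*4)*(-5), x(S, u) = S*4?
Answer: 15120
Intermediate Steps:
x(S, u) = 4*S
g = -105 (g = -5 - (-20)*(-5) = -5 - 1*100 = -5 - 100 = -105)
A(R) = 16*R (A(R) = 4*(4*R) = 16*R)
-9*A(g) = -144*(-105) = -9*(-1680) = 15120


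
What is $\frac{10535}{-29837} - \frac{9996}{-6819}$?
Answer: $\frac{75470829}{67819501} \approx 1.1128$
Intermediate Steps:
$\frac{10535}{-29837} - \frac{9996}{-6819} = 10535 \left(- \frac{1}{29837}\right) - - \frac{3332}{2273} = - \frac{10535}{29837} + \frac{3332}{2273} = \frac{75470829}{67819501}$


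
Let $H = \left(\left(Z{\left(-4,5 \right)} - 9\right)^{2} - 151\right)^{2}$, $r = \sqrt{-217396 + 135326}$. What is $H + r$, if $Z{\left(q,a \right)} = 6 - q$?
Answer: $22500 + i \sqrt{82070} \approx 22500.0 + 286.48 i$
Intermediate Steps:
$r = i \sqrt{82070}$ ($r = \sqrt{-82070} = i \sqrt{82070} \approx 286.48 i$)
$H = 22500$ ($H = \left(\left(\left(6 - -4\right) - 9\right)^{2} - 151\right)^{2} = \left(\left(\left(6 + 4\right) - 9\right)^{2} - 151\right)^{2} = \left(\left(10 - 9\right)^{2} - 151\right)^{2} = \left(1^{2} - 151\right)^{2} = \left(1 - 151\right)^{2} = \left(-150\right)^{2} = 22500$)
$H + r = 22500 + i \sqrt{82070}$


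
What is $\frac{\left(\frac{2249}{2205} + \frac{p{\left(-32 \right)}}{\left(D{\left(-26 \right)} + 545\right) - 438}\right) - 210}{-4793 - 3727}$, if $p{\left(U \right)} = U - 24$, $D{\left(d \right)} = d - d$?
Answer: $\frac{49429187}{2010166200} \approx 0.02459$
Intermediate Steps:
$D{\left(d \right)} = 0$
$p{\left(U \right)} = -24 + U$
$\frac{\left(\frac{2249}{2205} + \frac{p{\left(-32 \right)}}{\left(D{\left(-26 \right)} + 545\right) - 438}\right) - 210}{-4793 - 3727} = \frac{\left(\frac{2249}{2205} + \frac{-24 - 32}{\left(0 + 545\right) - 438}\right) - 210}{-4793 - 3727} = \frac{\left(2249 \cdot \frac{1}{2205} - \frac{56}{545 - 438}\right) - 210}{-8520} = \left(\left(\frac{2249}{2205} - \frac{56}{107}\right) - 210\right) \left(- \frac{1}{8520}\right) = \left(\frac{117163}{235935} - 210\right) \left(- \frac{1}{8520}\right) = \left(- \frac{49429187}{235935}\right) \left(- \frac{1}{8520}\right) = \frac{49429187}{2010166200}$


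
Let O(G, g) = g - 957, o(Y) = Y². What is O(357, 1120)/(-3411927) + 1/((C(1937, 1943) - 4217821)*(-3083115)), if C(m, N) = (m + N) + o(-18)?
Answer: -26142515039898/547216889915663485 ≈ -4.7774e-5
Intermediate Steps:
C(m, N) = 324 + N + m (C(m, N) = (m + N) + (-18)² = (N + m) + 324 = 324 + N + m)
O(G, g) = -957 + g
O(357, 1120)/(-3411927) + 1/((C(1937, 1943) - 4217821)*(-3083115)) = (-957 + 1120)/(-3411927) + 1/(((324 + 1943 + 1937) - 4217821)*(-3083115)) = 163*(-1/3411927) - 1/3083115/(4204 - 4217821) = -163/3411927 - 1/3083115/(-4213617) = -163/3411927 - 1/4213617*(-1/3083115) = -163/3411927 + 1/12991065776955 = -26142515039898/547216889915663485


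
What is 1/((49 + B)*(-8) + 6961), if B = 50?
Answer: 1/6169 ≈ 0.00016210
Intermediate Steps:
1/((49 + B)*(-8) + 6961) = 1/((49 + 50)*(-8) + 6961) = 1/(99*(-8) + 6961) = 1/(-792 + 6961) = 1/6169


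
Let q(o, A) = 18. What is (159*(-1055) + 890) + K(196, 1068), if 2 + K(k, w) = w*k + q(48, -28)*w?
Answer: 61695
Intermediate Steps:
K(k, w) = -2 + 18*w + k*w (K(k, w) = -2 + (w*k + 18*w) = -2 + (k*w + 18*w) = -2 + (18*w + k*w) = -2 + 18*w + k*w)
(159*(-1055) + 890) + K(196, 1068) = (159*(-1055) + 890) + (-2 + 18*1068 + 196*1068) = (-167745 + 890) + (-2 + 19224 + 209328) = -166855 + 228550 = 61695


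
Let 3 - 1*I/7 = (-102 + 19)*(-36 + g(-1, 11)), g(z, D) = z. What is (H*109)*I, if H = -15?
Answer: 35113260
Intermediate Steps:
I = -21476 (I = 21 - 7*(-102 + 19)*(-36 - 1) = 21 - (-581)*(-37) = 21 - 7*3071 = 21 - 21497 = -21476)
(H*109)*I = -15*109*(-21476) = -1635*(-21476) = 35113260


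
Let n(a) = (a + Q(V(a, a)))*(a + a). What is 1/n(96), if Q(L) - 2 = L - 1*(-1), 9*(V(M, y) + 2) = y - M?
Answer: 1/18624 ≈ 5.3694e-5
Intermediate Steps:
V(M, y) = -2 - M/9 + y/9 (V(M, y) = -2 + (y - M)/9 = -2 + (-M/9 + y/9) = -2 - M/9 + y/9)
Q(L) = 3 + L (Q(L) = 2 + (L - 1*(-1)) = 2 + (L + 1) = 2 + (1 + L) = 3 + L)
n(a) = 2*a*(1 + a) (n(a) = (a + (3 + (-2 - a/9 + a/9)))*(a + a) = (a + (3 - 2))*(2*a) = (a + 1)*(2*a) = (1 + a)*(2*a) = 2*a*(1 + a))
1/n(96) = 1/(2*96*(1 + 96)) = 1/(2*96*97) = 1/18624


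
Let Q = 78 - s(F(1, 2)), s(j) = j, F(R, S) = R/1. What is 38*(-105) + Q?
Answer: -3913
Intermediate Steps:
F(R, S) = R (F(R, S) = R*1 = R)
Q = 77 (Q = 78 - 1*1 = 78 - 1 = 77)
38*(-105) + Q = 38*(-105) + 77 = -3990 + 77 = -3913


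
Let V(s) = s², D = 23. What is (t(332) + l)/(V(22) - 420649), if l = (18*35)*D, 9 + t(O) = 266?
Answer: -14747/420165 ≈ -0.035098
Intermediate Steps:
t(O) = 257 (t(O) = -9 + 266 = 257)
l = 14490 (l = (18*35)*23 = 630*23 = 14490)
(t(332) + l)/(V(22) - 420649) = (257 + 14490)/(22² - 420649) = 14747/(484 - 420649) = 14747/(-420165) = 14747*(-1/420165) = -14747/420165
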